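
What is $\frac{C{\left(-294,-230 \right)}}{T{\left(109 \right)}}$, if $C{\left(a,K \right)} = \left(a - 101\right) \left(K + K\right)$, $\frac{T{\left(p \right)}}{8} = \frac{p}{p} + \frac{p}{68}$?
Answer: $\frac{1544450}{177} \approx 8725.7$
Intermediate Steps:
$T{\left(p \right)} = 8 + \frac{2 p}{17}$ ($T{\left(p \right)} = 8 \left(\frac{p}{p} + \frac{p}{68}\right) = 8 \left(1 + p \frac{1}{68}\right) = 8 \left(1 + \frac{p}{68}\right) = 8 + \frac{2 p}{17}$)
$C{\left(a,K \right)} = 2 K \left(-101 + a\right)$ ($C{\left(a,K \right)} = \left(-101 + a\right) 2 K = 2 K \left(-101 + a\right)$)
$\frac{C{\left(-294,-230 \right)}}{T{\left(109 \right)}} = \frac{2 \left(-230\right) \left(-101 - 294\right)}{8 + \frac{2}{17} \cdot 109} = \frac{2 \left(-230\right) \left(-395\right)}{8 + \frac{218}{17}} = \frac{181700}{\frac{354}{17}} = 181700 \cdot \frac{17}{354} = \frac{1544450}{177}$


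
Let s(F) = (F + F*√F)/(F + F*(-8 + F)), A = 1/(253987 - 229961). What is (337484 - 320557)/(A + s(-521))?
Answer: -210239854457512/12554113175 + 214963943450344*I*√521/12554113175 ≈ -16747.0 + 3.9084e+5*I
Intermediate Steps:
A = 1/24026 ≈ 4.1622e-5
s(F) = (F + F^(3/2))/(F + F*(-8 + F))
(337484 - 320557)/(A + s(-521)) = (337484 - 320557)/(1/24026 + (1 + √(-521))/(-7 - 521)) = 16927/(1/24026 + (1 + I*√521)/(-528)) = 16927/(1/24026 - (1 + I*√521)/528) = 16927/(1/24026 + (-1/528 - I*√521/528)) = 16927/(-11749/6342864 - I*√521/528)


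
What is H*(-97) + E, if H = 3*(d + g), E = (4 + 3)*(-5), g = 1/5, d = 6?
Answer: -9196/5 ≈ -1839.2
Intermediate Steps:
g = ⅕ ≈ 0.20000
E = -35 (E = 7*(-5) = -35)
H = 93/5 (H = 3*(6 + ⅕) = 3*(31/5) = 93/5 ≈ 18.600)
H*(-97) + E = (93/5)*(-97) - 35 = -9021/5 - 35 = -9196/5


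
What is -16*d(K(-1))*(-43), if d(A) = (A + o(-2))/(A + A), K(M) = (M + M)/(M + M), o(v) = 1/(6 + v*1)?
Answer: 430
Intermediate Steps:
o(v) = 1/(6 + v)
K(M) = 1 (K(M) = (2*M)/((2*M)) = (2*M)*(1/(2*M)) = 1)
d(A) = (1/4 + A)/(2*A) (d(A) = (A + 1/(6 - 2))/(A + A) = (A + 1/4)/((2*A)) = (A + 1/4)*(1/(2*A)) = (1/4 + A)*(1/(2*A)) = (1/4 + A)/(2*A))
-16*d(K(-1))*(-43) = -2*(1 + 4*1)/1*(-43) = -2*(1 + 4)*(-43) = -2*5*(-43) = -16*5/8*(-43) = -10*(-43) = 430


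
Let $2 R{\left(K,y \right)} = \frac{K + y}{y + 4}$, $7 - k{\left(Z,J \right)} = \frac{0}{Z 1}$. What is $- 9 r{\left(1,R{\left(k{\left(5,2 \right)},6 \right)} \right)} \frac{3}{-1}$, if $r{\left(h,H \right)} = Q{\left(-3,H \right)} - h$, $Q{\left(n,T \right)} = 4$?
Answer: $81$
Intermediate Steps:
$k{\left(Z,J \right)} = 7$ ($k{\left(Z,J \right)} = 7 - \frac{0}{Z 1} = 7 - \frac{0}{Z} = 7 - 0 = 7 + 0 = 7$)
$R{\left(K,y \right)} = \frac{K + y}{2 \left(4 + y\right)}$ ($R{\left(K,y \right)} = \frac{\left(K + y\right) \frac{1}{y + 4}}{2} = \frac{\left(K + y\right) \frac{1}{4 + y}}{2} = \frac{\frac{1}{4 + y} \left(K + y\right)}{2} = \frac{K + y}{2 \left(4 + y\right)}$)
$r{\left(h,H \right)} = 4 - h$
$- 9 r{\left(1,R{\left(k{\left(5,2 \right)},6 \right)} \right)} \frac{3}{-1} = - 9 \left(4 - 1\right) \frac{3}{-1} = - 9 \left(4 - 1\right) 3 \left(-1\right) = \left(-9\right) 3 \left(-3\right) = \left(-27\right) \left(-3\right) = 81$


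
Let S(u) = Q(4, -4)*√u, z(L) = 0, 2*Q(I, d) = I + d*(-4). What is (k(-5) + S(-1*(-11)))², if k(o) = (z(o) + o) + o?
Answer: 1200 - 200*√11 ≈ 536.67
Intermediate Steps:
Q(I, d) = I/2 - 2*d (Q(I, d) = (I + d*(-4))/2 = (I - 4*d)/2 = I/2 - 2*d)
S(u) = 10*√u (S(u) = ((½)*4 - 2*(-4))*√u = (2 + 8)*√u = 10*√u)
k(o) = 2*o (k(o) = (0 + o) + o = o + o = 2*o)
(k(-5) + S(-1*(-11)))² = (2*(-5) + 10*√(-1*(-11)))² = (-10 + 10*√11)²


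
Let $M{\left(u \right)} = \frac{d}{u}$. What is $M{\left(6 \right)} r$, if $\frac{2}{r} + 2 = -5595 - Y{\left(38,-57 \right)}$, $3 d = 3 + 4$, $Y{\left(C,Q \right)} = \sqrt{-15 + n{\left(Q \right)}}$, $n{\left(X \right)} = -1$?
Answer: $- \frac{39179}{281937825} + \frac{28 i}{281937825} \approx -0.00013896 + 9.9313 \cdot 10^{-8} i$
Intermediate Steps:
$Y{\left(C,Q \right)} = 4 i$ ($Y{\left(C,Q \right)} = \sqrt{-15 - 1} = \sqrt{-16} = 4 i$)
$d = \frac{7}{3}$ ($d = \frac{3 + 4}{3} = \frac{1}{3} \cdot 7 = \frac{7}{3} \approx 2.3333$)
$M{\left(u \right)} = \frac{7}{3 u}$
$r = \frac{2 \left(-5597 + 4 i\right)}{31326425}$ ($r = \frac{2}{-2 - \left(5595 + 4 i\right)} = \frac{2}{-5597 - 4 i} = 2 \frac{-5597 + 4 i}{31326425} = \frac{2 \left(-5597 + 4 i\right)}{31326425} \approx -0.00035733 + 2.5538 \cdot 10^{-7} i$)
$M{\left(6 \right)} r = \frac{7}{3 \cdot 6} \left(- \frac{11194}{31326425} + \frac{8 i}{31326425}\right) = \frac{7}{3} \cdot \frac{1}{6} \left(- \frac{11194}{31326425} + \frac{8 i}{31326425}\right) = \frac{7 \left(- \frac{11194}{31326425} + \frac{8 i}{31326425}\right)}{18} = - \frac{39179}{281937825} + \frac{28 i}{281937825}$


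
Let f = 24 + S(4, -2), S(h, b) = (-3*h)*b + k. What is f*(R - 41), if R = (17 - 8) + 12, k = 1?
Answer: -980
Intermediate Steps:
S(h, b) = 1 - 3*b*h (S(h, b) = (-3*h)*b + 1 = -3*b*h + 1 = 1 - 3*b*h)
f = 49 (f = 24 + (1 - 3*(-2)*4) = 24 + (1 + 24) = 24 + 25 = 49)
R = 21 (R = 9 + 12 = 21)
f*(R - 41) = 49*(21 - 41) = 49*(-20) = -980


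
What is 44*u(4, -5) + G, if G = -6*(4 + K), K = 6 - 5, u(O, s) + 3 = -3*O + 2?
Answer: -602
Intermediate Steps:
u(O, s) = -1 - 3*O (u(O, s) = -3 + (-3*O + 2) = -3 + (2 - 3*O) = -1 - 3*O)
K = 1
G = -30 (G = -6*(4 + 1) = -6*5 = -30)
44*u(4, -5) + G = 44*(-1 - 3*4) - 30 = 44*(-1 - 12) - 30 = 44*(-13) - 30 = -572 - 30 = -602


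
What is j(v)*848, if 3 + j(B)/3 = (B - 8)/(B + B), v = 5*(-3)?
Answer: -28408/5 ≈ -5681.6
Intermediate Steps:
v = -15
j(B) = -9 + 3*(-8 + B)/(2*B) (j(B) = -9 + 3*((B - 8)/(B + B)) = -9 + 3*((-8 + B)/((2*B))) = -9 + 3*((-8 + B)*(1/(2*B))) = -9 + 3*((-8 + B)/(2*B)) = -9 + 3*(-8 + B)/(2*B))
j(v)*848 = (-15/2 - 12/(-15))*848 = (-15/2 - 12*(-1/15))*848 = (-15/2 + ⅘)*848 = -67/10*848 = -28408/5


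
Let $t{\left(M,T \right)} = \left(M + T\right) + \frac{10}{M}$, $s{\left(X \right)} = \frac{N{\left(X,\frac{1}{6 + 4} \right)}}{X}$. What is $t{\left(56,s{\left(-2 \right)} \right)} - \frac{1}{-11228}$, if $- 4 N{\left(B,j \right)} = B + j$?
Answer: $\frac{12562147}{224560} \approx 55.941$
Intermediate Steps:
$N{\left(B,j \right)} = - \frac{B}{4} - \frac{j}{4}$ ($N{\left(B,j \right)} = - \frac{B + j}{4} = - \frac{B}{4} - \frac{j}{4}$)
$s{\left(X \right)} = \frac{- \frac{1}{40} - \frac{X}{4}}{X}$ ($s{\left(X \right)} = \frac{- \frac{X}{4} - \frac{1}{4 \left(6 + 4\right)}}{X} = \frac{- \frac{X}{4} - \frac{1}{4 \cdot 10}}{X} = \frac{- \frac{X}{4} - \frac{1}{40}}{X} = \frac{- \frac{1}{40} - \frac{X}{4}}{X}$)
$t{\left(M,T \right)} = M + T + \frac{10}{M}$
$t{\left(56,s{\left(-2 \right)} \right)} - \frac{1}{-11228} = \left(56 + \frac{-1 - -20}{40 \left(-2\right)} + \frac{10}{56}\right) - \frac{1}{-11228} = \left(56 + \frac{1}{40} \left(- \frac{1}{2}\right) \left(-1 + 20\right) + 10 \cdot \frac{1}{56}\right) - - \frac{1}{11228} = \left(56 + \frac{1}{40} \left(- \frac{1}{2}\right) 19 + \frac{5}{28}\right) + \frac{1}{11228} = \left(56 - \frac{19}{80} + \frac{5}{28}\right) + \frac{1}{11228} = \frac{31327}{560} + \frac{1}{11228} = \frac{12562147}{224560}$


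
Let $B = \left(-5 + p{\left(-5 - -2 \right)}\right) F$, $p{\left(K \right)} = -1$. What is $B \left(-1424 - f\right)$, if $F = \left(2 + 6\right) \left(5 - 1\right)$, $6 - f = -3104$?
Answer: $870528$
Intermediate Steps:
$f = 3110$ ($f = 6 - -3104 = 6 + 3104 = 3110$)
$F = 32$ ($F = 8 \cdot 4 = 32$)
$B = -192$ ($B = \left(-5 - 1\right) 32 = \left(-6\right) 32 = -192$)
$B \left(-1424 - f\right) = - 192 \left(-1424 - 3110\right) = \left(-192\right) \left(-4534\right) = 870528$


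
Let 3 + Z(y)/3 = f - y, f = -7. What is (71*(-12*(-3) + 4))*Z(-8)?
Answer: -17040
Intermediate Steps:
Z(y) = -30 - 3*y (Z(y) = -9 + 3*(-7 - y) = -9 + (-21 - 3*y) = -30 - 3*y)
(71*(-12*(-3) + 4))*Z(-8) = (71*(-12*(-3) + 4))*(-30 - 3*(-8)) = (71*(-4*(-9) + 4))*(-30 + 24) = (71*(36 + 4))*(-6) = (71*40)*(-6) = 2840*(-6) = -17040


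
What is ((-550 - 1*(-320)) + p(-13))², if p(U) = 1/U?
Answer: 8946081/169 ≈ 52935.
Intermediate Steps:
((-550 - 1*(-320)) + p(-13))² = ((-550 - 1*(-320)) + 1/(-13))² = ((-550 + 320) - 1/13)² = (-230 - 1/13)² = (-2991/13)² = 8946081/169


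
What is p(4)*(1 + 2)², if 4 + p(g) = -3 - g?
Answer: -99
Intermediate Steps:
p(g) = -7 - g (p(g) = -4 + (-3 - g) = -7 - g)
p(4)*(1 + 2)² = (-7 - 1*4)*(1 + 2)² = (-7 - 4)*3² = -11*9 = -99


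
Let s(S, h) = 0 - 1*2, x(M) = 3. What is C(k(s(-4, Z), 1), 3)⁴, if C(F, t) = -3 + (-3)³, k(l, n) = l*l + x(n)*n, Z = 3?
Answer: 810000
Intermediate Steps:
s(S, h) = -2 (s(S, h) = 0 - 2 = -2)
k(l, n) = l² + 3*n (k(l, n) = l*l + 3*n = l² + 3*n)
C(F, t) = -30 (C(F, t) = -3 - 27 = -30)
C(k(s(-4, Z), 1), 3)⁴ = (-30)⁴ = 810000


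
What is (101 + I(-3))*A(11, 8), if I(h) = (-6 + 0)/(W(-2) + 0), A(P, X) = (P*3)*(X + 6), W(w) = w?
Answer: 48048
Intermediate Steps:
A(P, X) = 3*P*(6 + X) (A(P, X) = (3*P)*(6 + X) = 3*P*(6 + X))
I(h) = 3 (I(h) = (-6 + 0)/(-2 + 0) = -6/(-2) = -6*(-1/2) = 3)
(101 + I(-3))*A(11, 8) = (101 + 3)*(3*11*(6 + 8)) = 104*(3*11*14) = 104*462 = 48048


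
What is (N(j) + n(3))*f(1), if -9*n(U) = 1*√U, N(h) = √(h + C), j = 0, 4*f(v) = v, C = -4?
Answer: I/2 - √3/36 ≈ -0.048113 + 0.5*I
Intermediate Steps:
f(v) = v/4
N(h) = √(-4 + h) (N(h) = √(h - 4) = √(-4 + h))
n(U) = -√U/9
(N(j) + n(3))*f(1) = (√(-4 + 0) - √3/9)*((¼)*1) = (√(-4) - √3/9)*(¼) = (2*I - √3/9)*(¼) = I/2 - √3/36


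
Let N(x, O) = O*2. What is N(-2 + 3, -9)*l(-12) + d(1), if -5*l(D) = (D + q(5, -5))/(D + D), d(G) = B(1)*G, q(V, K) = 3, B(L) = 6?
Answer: 147/20 ≈ 7.3500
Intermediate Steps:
N(x, O) = 2*O
d(G) = 6*G
l(D) = -(3 + D)/(10*D) (l(D) = -(D + 3)/(5*(D + D)) = -(3 + D)/(5*(2*D)) = -1/(2*D)*(3 + D)/5 = -(3 + D)/(10*D))
N(-2 + 3, -9)*l(-12) + d(1) = (2*(-9))*((⅒)*(-3 - 1*(-12))/(-12)) + 6*1 = -9*(-1)*(-3 + 12)/(5*12) + 6 = -9*(-1)*9/(5*12) + 6 = -18*(-3/40) + 6 = 27/20 + 6 = 147/20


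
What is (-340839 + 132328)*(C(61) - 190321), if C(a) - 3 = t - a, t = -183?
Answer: 39734273182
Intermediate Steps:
C(a) = -180 - a (C(a) = 3 + (-183 - a) = -180 - a)
(-340839 + 132328)*(C(61) - 190321) = (-340839 + 132328)*((-180 - 1*61) - 190321) = -208511*((-180 - 61) - 190321) = -208511*(-241 - 190321) = -208511*(-190562) = 39734273182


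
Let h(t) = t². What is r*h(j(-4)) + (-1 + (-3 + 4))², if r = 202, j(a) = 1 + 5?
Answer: 7272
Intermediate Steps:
j(a) = 6
r*h(j(-4)) + (-1 + (-3 + 4))² = 202*6² + (-1 + (-3 + 4))² = 202*36 + (-1 + 1)² = 7272 + 0² = 7272 + 0 = 7272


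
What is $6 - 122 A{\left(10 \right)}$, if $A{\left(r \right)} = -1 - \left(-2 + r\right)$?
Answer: $1104$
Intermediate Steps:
$A{\left(r \right)} = 1 - r$ ($A{\left(r \right)} = -1 - \left(-2 + r\right) = 1 - r$)
$6 - 122 A{\left(10 \right)} = 6 - 122 \left(1 - 10\right) = 6 - -1098 = 6 + 1098 = 1104$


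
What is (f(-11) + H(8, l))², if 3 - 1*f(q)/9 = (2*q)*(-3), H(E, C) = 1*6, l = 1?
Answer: 314721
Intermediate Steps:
H(E, C) = 6
f(q) = 27 + 54*q (f(q) = 27 - 9*2*q*(-3) = 27 - (-54)*q = 27 + 54*q)
(f(-11) + H(8, l))² = ((27 + 54*(-11)) + 6)² = ((27 - 594) + 6)² = (-567 + 6)² = (-561)² = 314721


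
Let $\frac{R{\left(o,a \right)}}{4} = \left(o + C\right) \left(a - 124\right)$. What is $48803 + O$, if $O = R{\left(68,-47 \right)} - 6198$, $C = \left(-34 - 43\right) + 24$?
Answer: $32345$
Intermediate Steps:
$C = -53$ ($C = -77 + 24 = -53$)
$R{\left(o,a \right)} = 4 \left(-124 + a\right) \left(-53 + o\right)$ ($R{\left(o,a \right)} = 4 \left(o - 53\right) \left(a - 124\right) = 4 \left(-53 + o\right) \left(-124 + a\right) = 4 \left(-124 + a\right) \left(-53 + o\right)$)
$O = -16458$ ($O = \left(26288 - 33728 - -9964 + 4 \left(-47\right) 68\right) - 6198 = \left(26288 - 33728 + 9964 - 12784\right) - 6198 = -10260 - 6198 = -16458$)
$48803 + O = 48803 - 16458 = 32345$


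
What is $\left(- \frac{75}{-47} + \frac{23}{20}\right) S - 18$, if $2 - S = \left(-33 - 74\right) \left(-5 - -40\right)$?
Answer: $\frac{9654087}{940} \approx 10270.0$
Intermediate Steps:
$S = 3747$ ($S = 2 - \left(-33 - 74\right) \left(-5 - -40\right) = 2 - - 107 \left(-5 + 40\right) = 2 - \left(-107\right) 35 = 2 - -3745 = 2 + 3745 = 3747$)
$\left(- \frac{75}{-47} + \frac{23}{20}\right) S - 18 = \left(- \frac{75}{-47} + \frac{23}{20}\right) 3747 - 18 = \left(\left(-75\right) \left(- \frac{1}{47}\right) + 23 \cdot \frac{1}{20}\right) 3747 - 18 = \left(\frac{75}{47} + \frac{23}{20}\right) 3747 - 18 = \frac{2581}{940} \cdot 3747 - 18 = \frac{9671007}{940} - 18 = \frac{9654087}{940}$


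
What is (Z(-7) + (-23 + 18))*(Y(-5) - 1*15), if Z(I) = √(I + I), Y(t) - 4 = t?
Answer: 80 - 16*I*√14 ≈ 80.0 - 59.867*I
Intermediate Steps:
Y(t) = 4 + t
Z(I) = √2*√I (Z(I) = √(2*I) = √2*√I)
(Z(-7) + (-23 + 18))*(Y(-5) - 1*15) = (√2*√(-7) + (-23 + 18))*((4 - 5) - 1*15) = (√2*(I*√7) - 5)*(-1 - 15) = (I*√14 - 5)*(-16) = (-5 + I*√14)*(-16) = 80 - 16*I*√14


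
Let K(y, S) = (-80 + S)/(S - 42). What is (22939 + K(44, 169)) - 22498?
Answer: 56096/127 ≈ 441.70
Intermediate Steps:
K(y, S) = (-80 + S)/(-42 + S)
(22939 + K(44, 169)) - 22498 = (22939 + (-80 + 169)/(-42 + 169)) - 22498 = (22939 + 89/127) - 22498 = 2913342/127 - 22498 = 56096/127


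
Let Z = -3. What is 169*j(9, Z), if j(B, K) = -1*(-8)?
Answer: 1352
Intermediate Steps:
j(B, K) = 8
169*j(9, Z) = 169*8 = 1352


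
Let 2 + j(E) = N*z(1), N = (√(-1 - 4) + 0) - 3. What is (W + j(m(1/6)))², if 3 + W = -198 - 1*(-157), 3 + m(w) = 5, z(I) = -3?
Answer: 1324 + 222*I*√5 ≈ 1324.0 + 496.41*I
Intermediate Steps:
m(w) = 2 (m(w) = -3 + 5 = 2)
N = -3 + I*√5 (N = (√(-5) + 0) - 3 = (I*√5 + 0) - 3 = I*√5 - 3 = -3 + I*√5 ≈ -3.0 + 2.2361*I)
j(E) = 7 - 3*I*√5 (j(E) = -2 + (-3 + I*√5)*(-3) = -2 + (9 - 3*I*√5) = 7 - 3*I*√5)
W = -44 (W = -3 + (-198 - 1*(-157)) = -3 + (-198 + 157) = -3 - 41 = -44)
(W + j(m(1/6)))² = (-44 + (7 - 3*I*√5))² = (-37 - 3*I*√5)²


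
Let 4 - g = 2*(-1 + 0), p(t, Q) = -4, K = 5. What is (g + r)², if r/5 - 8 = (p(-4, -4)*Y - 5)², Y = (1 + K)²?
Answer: 12332324601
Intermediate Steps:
Y = 36 (Y = (1 + 5)² = 6² = 36)
r = 111045 (r = 40 + 5*(-4*36 - 5)² = 40 + 5*(-144 - 5)² = 40 + 5*(-149)² = 40 + 5*22201 = 40 + 111005 = 111045)
g = 6 (g = 4 - 2*(-1 + 0) = 4 - 2*(-1) = 4 - 1*(-2) = 4 + 2 = 6)
(g + r)² = (6 + 111045)² = 111051² = 12332324601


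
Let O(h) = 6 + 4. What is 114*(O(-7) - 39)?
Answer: -3306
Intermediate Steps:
O(h) = 10
114*(O(-7) - 39) = 114*(10 - 39) = 114*(-29) = -3306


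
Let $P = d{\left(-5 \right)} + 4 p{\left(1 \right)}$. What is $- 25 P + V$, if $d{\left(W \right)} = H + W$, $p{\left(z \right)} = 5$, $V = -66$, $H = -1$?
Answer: $-416$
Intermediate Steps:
$d{\left(W \right)} = -1 + W$
$P = 14$ ($P = \left(-1 - 5\right) + 4 \cdot 5 = -6 + 20 = 14$)
$- 25 P + V = \left(-25\right) 14 - 66 = -350 - 66 = -416$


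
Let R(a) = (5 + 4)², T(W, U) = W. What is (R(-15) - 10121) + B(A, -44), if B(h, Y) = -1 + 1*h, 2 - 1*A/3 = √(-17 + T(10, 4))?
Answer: -10035 - 3*I*√7 ≈ -10035.0 - 7.9373*I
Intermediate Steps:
A = 6 - 3*I*√7 (A = 6 - 3*√(-17 + 10) = 6 - 3*I*√7 ≈ 6.0 - 7.9373*I)
R(a) = 81 (R(a) = 9² = 81)
B(h, Y) = -1 + h
(R(-15) - 10121) + B(A, -44) = (81 - 10121) + (-1 + (6 - 3*I*√7)) = -10040 + (5 - 3*I*√7) = -10035 - 3*I*√7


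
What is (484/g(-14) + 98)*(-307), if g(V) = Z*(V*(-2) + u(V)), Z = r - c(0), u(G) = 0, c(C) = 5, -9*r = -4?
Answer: -8300359/287 ≈ -28921.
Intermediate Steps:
r = 4/9 (r = -⅑*(-4) = 4/9 ≈ 0.44444)
Z = -41/9 (Z = 4/9 - 1*5 = 4/9 - 5 = -41/9 ≈ -4.5556)
g(V) = 82*V/9 (g(V) = -41*(V*(-2) + 0)/9 = -41*(-2*V + 0)/9 = -(-82)*V/9 = 82*V/9)
(484/g(-14) + 98)*(-307) = (484/(((82/9)*(-14))) + 98)*(-307) = (484/(-1148/9) + 98)*(-307) = (484*(-9/1148) + 98)*(-307) = (-1089/287 + 98)*(-307) = (27037/287)*(-307) = -8300359/287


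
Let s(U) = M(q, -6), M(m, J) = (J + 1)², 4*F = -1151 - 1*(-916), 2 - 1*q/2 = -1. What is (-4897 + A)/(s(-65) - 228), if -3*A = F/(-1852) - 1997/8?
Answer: 35660647/1503824 ≈ 23.713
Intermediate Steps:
q = 6 (q = 4 - 2*(-1) = 4 + 2 = 6)
F = -235/4 (F = (-1151 - 1*(-916))/4 = (-1151 + 916)/4 = (¼)*(-235) = -235/4 ≈ -58.750)
M(m, J) = (1 + J)²
A = 616329/7408 (A = -(-235/4/(-1852) - 1997/8)/3 = -(-235/4*(-1/1852) - 1997*⅛)/3 = -(235/7408 - 1997/8)/3 = -⅓*(-1848987/7408) = 616329/7408 ≈ 83.198)
s(U) = 25 (s(U) = (1 - 6)² = (-5)² = 25)
(-4897 + A)/(s(-65) - 228) = (-4897 + 616329/7408)/(25 - 228) = -35660647/7408/(-203) = -35660647/7408*(-1/203) = 35660647/1503824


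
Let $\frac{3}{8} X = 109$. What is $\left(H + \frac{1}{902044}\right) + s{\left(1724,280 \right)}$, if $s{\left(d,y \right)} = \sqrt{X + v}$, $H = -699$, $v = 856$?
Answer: $- \frac{630528755}{902044} + \frac{4 \sqrt{645}}{3} \approx -665.14$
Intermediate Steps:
$X = \frac{872}{3}$ ($X = \frac{8}{3} \cdot 109 = \frac{872}{3} \approx 290.67$)
$s{\left(d,y \right)} = \frac{4 \sqrt{645}}{3}$ ($s{\left(d,y \right)} = \sqrt{\frac{872}{3} + 856} = \sqrt{\frac{3440}{3}} = \frac{4 \sqrt{645}}{3}$)
$\left(H + \frac{1}{902044}\right) + s{\left(1724,280 \right)} = \left(-699 + \frac{1}{902044}\right) + \frac{4 \sqrt{645}}{3} = - \frac{630528755}{902044} + \frac{4 \sqrt{645}}{3}$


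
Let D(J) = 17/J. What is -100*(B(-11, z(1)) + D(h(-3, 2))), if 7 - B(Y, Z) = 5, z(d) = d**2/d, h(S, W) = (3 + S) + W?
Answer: -1050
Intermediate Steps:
h(S, W) = 3 + S + W
z(d) = d
B(Y, Z) = 2 (B(Y, Z) = 7 - 1*5 = 7 - 5 = 2)
-100*(B(-11, z(1)) + D(h(-3, 2))) = -100*(2 + 17/(3 - 3 + 2)) = -100*(2 + 17/2) = -100*21/2 = -1050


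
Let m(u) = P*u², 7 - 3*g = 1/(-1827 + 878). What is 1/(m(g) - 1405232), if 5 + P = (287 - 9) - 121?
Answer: -8105409/11383270404016 ≈ -7.1205e-7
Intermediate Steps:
P = 152 (P = -5 + ((287 - 9) - 121) = -5 + (278 - 121) = -5 + 157 = 152)
g = 6644/2847 (g = 7/3 - 1/(3*(-1827 + 878)) = 7/3 - ⅓/(-949) = 7/3 - ⅓*(-1/949) = 7/3 + 1/2847 = 6644/2847 ≈ 2.3337)
m(u) = 152*u²
1/(m(g) - 1405232) = 1/(152*(6644/2847)² - 1405232) = 1/(152*(44142736/8105409) - 1405232) = 1/(6709695872/8105409 - 1405232) = 1/(-11383270404016/8105409) = -8105409/11383270404016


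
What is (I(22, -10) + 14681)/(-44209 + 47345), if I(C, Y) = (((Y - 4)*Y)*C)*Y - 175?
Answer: -8147/1568 ≈ -5.1958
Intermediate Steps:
I(C, Y) = -175 + C*Y**2*(-4 + Y) (I(C, Y) = (((-4 + Y)*Y)*C)*Y - 175 = ((Y*(-4 + Y))*C)*Y - 175 = (C*Y*(-4 + Y))*Y - 175 = C*Y**2*(-4 + Y) - 175 = -175 + C*Y**2*(-4 + Y))
(I(22, -10) + 14681)/(-44209 + 47345) = ((-175 + 22*(-10)**3 - 4*22*(-10)**2) + 14681)/(-44209 + 47345) = ((-175 + 22*(-1000) - 4*22*100) + 14681)/3136 = ((-175 - 22000 - 8800) + 14681)*(1/3136) = (-30975 + 14681)*(1/3136) = -16294*1/3136 = -8147/1568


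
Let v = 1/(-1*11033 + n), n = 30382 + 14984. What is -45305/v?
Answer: -1555456565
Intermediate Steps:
n = 45366
v = 1/34333 (v = 1/(-1*11033 + 45366) = 1/(-11033 + 45366) = 1/34333 ≈ 2.9127e-5)
-45305/v = -45305/1/34333 = -45305*34333 = -1555456565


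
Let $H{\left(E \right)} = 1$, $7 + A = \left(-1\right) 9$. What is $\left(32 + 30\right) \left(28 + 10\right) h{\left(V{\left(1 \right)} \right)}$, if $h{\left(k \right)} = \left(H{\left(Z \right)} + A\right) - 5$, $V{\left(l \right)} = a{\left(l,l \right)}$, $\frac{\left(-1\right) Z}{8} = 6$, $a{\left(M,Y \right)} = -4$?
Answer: $-47120$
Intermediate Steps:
$Z = -48$ ($Z = \left(-8\right) 6 = -48$)
$A = -16$ ($A = -7 - 9 = -16$)
$V{\left(l \right)} = -4$
$h{\left(k \right)} = -20$ ($h{\left(k \right)} = \left(1 - 16\right) - 5 = -15 - 5 = -20$)
$\left(32 + 30\right) \left(28 + 10\right) h{\left(V{\left(1 \right)} \right)} = \left(32 + 30\right) \left(28 + 10\right) \left(-20\right) = 62 \cdot 38 \left(-20\right) = 2356 \left(-20\right) = -47120$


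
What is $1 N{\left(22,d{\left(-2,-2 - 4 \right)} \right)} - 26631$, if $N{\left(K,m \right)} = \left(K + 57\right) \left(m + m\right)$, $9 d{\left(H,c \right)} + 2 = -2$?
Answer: $- \frac{240311}{9} \approx -26701.0$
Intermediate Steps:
$d{\left(H,c \right)} = - \frac{4}{9}$ ($d{\left(H,c \right)} = - \frac{2}{9} + \frac{1}{9} \left(-2\right) = - \frac{2}{9} - \frac{2}{9} = - \frac{4}{9}$)
$N{\left(K,m \right)} = 2 m \left(57 + K\right)$ ($N{\left(K,m \right)} = \left(57 + K\right) 2 m = 2 m \left(57 + K\right)$)
$1 N{\left(22,d{\left(-2,-2 - 4 \right)} \right)} - 26631 = 1 \cdot 2 \left(- \frac{4}{9}\right) \left(57 + 22\right) - 26631 = 1 \cdot 2 \left(- \frac{4}{9}\right) 79 - 26631 = 1 \left(- \frac{632}{9}\right) - 26631 = - \frac{632}{9} - 26631 = - \frac{240311}{9}$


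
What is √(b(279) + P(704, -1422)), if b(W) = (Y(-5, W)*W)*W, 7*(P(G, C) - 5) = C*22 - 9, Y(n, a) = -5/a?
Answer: I*√287161/7 ≈ 76.553*I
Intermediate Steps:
P(G, C) = 26/7 + 22*C/7 (P(G, C) = 5 + (C*22 - 9)/7 = 5 + (22*C - 9)/7 = 5 + (-9 + 22*C)/7 = 5 + (-9/7 + 22*C/7) = 26/7 + 22*C/7)
b(W) = -5*W (b(W) = ((-5/W)*W)*W = -5*W)
√(b(279) + P(704, -1422)) = √(-5*279 + (26/7 + (22/7)*(-1422))) = √(-1395 + (26/7 - 31284/7)) = √(-1395 - 31258/7) = √(-41023/7) = I*√287161/7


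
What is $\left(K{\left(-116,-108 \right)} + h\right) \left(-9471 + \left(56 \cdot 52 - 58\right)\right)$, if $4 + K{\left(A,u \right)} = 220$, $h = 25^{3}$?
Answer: $-104819897$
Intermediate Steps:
$h = 15625$
$K{\left(A,u \right)} = 216$ ($K{\left(A,u \right)} = -4 + 220 = 216$)
$\left(K{\left(-116,-108 \right)} + h\right) \left(-9471 + \left(56 \cdot 52 - 58\right)\right) = \left(216 + 15625\right) \left(-9471 + \left(56 \cdot 52 - 58\right)\right) = 15841 \left(-9471 + \left(2912 - 58\right)\right) = 15841 \left(-9471 + 2854\right) = 15841 \left(-6617\right) = -104819897$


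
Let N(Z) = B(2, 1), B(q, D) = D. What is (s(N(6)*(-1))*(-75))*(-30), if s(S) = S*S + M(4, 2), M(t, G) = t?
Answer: 11250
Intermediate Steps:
N(Z) = 1
s(S) = 4 + S² (s(S) = S*S + 4 = S² + 4 = 4 + S²)
(s(N(6)*(-1))*(-75))*(-30) = ((4 + (1*(-1))²)*(-75))*(-30) = ((4 + (-1)²)*(-75))*(-30) = ((4 + 1)*(-75))*(-30) = (5*(-75))*(-30) = -375*(-30) = 11250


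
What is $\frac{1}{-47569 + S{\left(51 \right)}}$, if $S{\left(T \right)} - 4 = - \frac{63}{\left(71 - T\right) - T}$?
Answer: $- \frac{31}{1474452} \approx -2.1025 \cdot 10^{-5}$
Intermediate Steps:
$S{\left(T \right)} = 4 - \frac{63}{71 - 2 T}$ ($S{\left(T \right)} = 4 - \frac{63}{\left(71 - T\right) - T} = 4 - \frac{63}{71 - 2 T}$)
$\frac{1}{-47569 + S{\left(51 \right)}} = \frac{1}{-47569 + \frac{-221 + 8 \cdot 51}{-71 + 2 \cdot 51}} = \frac{1}{-47569 + \frac{-221 + 408}{-71 + 102}} = \frac{1}{-47569 + \frac{1}{31} \cdot 187} = \frac{1}{-47569 + \frac{187}{31}} = \frac{1}{- \frac{1474452}{31}} = - \frac{31}{1474452}$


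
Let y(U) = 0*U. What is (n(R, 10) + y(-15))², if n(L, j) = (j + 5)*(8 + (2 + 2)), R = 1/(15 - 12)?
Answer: 32400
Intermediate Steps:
y(U) = 0
R = ⅓ (R = 1/3 = ⅓ ≈ 0.33333)
n(L, j) = 60 + 12*j (n(L, j) = (5 + j)*(8 + 4) = (5 + j)*12 = 60 + 12*j)
(n(R, 10) + y(-15))² = ((60 + 12*10) + 0)² = ((60 + 120) + 0)² = (180 + 0)² = 180² = 32400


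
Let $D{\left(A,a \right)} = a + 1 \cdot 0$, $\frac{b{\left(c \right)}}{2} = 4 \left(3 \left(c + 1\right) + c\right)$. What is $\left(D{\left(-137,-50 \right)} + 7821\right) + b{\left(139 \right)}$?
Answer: $12243$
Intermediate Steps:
$b{\left(c \right)} = 24 + 32 c$ ($b{\left(c \right)} = 2 \cdot 4 \left(3 \left(c + 1\right) + c\right) = 2 \cdot 4 \left(3 \left(1 + c\right) + c\right) = 2 \cdot 4 \left(\left(3 + 3 c\right) + c\right) = 2 \cdot 4 \left(3 + 4 c\right) = 2 \left(12 + 16 c\right) = 24 + 32 c$)
$D{\left(A,a \right)} = a$ ($D{\left(A,a \right)} = a + 0 = a$)
$\left(D{\left(-137,-50 \right)} + 7821\right) + b{\left(139 \right)} = \left(-50 + 7821\right) + \left(24 + 32 \cdot 139\right) = 7771 + \left(24 + 4448\right) = 7771 + 4472 = 12243$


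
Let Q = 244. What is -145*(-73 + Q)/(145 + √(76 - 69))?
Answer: -1198425/7006 + 8265*√7/7006 ≈ -167.94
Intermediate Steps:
-145*(-73 + Q)/(145 + √(76 - 69)) = -145*(-73 + 244)/(145 + √(76 - 69)) = -24795/(145 + √7)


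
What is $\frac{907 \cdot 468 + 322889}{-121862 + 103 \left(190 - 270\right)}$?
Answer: $- \frac{747365}{130102} \approx -5.7445$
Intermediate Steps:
$\frac{907 \cdot 468 + 322889}{-121862 + 103 \left(190 - 270\right)} = \frac{424476 + 322889}{-121862 + 103 \left(-80\right)} = \frac{747365}{-121862 - 8240} = \frac{747365}{-130102} = 747365 \left(- \frac{1}{130102}\right) = - \frac{747365}{130102}$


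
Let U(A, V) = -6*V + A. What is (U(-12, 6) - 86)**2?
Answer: 17956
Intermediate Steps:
U(A, V) = A - 6*V
(U(-12, 6) - 86)**2 = ((-12 - 6*6) - 86)**2 = ((-12 - 36) - 86)**2 = (-48 - 86)**2 = (-134)**2 = 17956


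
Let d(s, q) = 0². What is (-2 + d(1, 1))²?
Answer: 4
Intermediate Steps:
d(s, q) = 0
(-2 + d(1, 1))² = (-2 + 0)² = (-2)² = 4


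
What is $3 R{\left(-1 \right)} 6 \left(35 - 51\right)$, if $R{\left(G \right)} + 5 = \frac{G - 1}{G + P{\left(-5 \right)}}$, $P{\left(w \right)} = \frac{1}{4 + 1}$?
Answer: $720$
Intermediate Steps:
$P{\left(w \right)} = \frac{1}{5}$
$R{\left(G \right)} = -5 + \frac{-1 + G}{\frac{1}{5} + G}$ ($R{\left(G \right)} = -5 + \frac{G - 1}{G + \frac{1}{5}} = -5 + \frac{-1 + G}{\frac{1}{5} + G}$)
$3 R{\left(-1 \right)} 6 \left(35 - 51\right) = 3 \frac{10 \left(-1 - -2\right)}{1 + 5 \left(-1\right)} 6 \left(35 - 51\right) = 3 \frac{10 \left(-1 + 2\right)}{1 - 5} \cdot 6 \left(-16\right) = 3 \cdot 10 \frac{1}{-4} \cdot 1 \cdot 6 \left(-16\right) = 3 \cdot 10 \left(- \frac{1}{4}\right) 1 \cdot 6 \left(-16\right) = 3 \left(- \frac{5}{2}\right) 6 \left(-16\right) = \left(- \frac{15}{2}\right) 6 \left(-16\right) = \left(-45\right) \left(-16\right) = 720$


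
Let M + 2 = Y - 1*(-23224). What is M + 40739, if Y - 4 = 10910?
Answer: 74875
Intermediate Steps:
Y = 10914 (Y = 4 + 10910 = 10914)
M = 34136 (M = -2 + (10914 - 1*(-23224)) = -2 + (10914 + 23224) = -2 + 34138 = 34136)
M + 40739 = 34136 + 40739 = 74875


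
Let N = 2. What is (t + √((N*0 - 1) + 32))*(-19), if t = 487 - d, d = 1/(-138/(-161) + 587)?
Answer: -38075962/4115 - 19*√31 ≈ -9358.8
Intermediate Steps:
d = 7/4115 (d = 1/(-138*(-1/161) + 587) = 1/(6/7 + 587) = 1/(4115/7) = 7/4115 ≈ 0.0017011)
t = 2003998/4115 (t = 487 - 1*7/4115 = 487 - 7/4115 = 2003998/4115 ≈ 487.00)
(t + √((N*0 - 1) + 32))*(-19) = (2003998/4115 + √((2*0 - 1) + 32))*(-19) = (2003998/4115 + √((0 - 1) + 32))*(-19) = (2003998/4115 + √(-1 + 32))*(-19) = (2003998/4115 + √31)*(-19) = -38075962/4115 - 19*√31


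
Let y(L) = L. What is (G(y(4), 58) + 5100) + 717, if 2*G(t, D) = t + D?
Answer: 5848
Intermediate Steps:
G(t, D) = D/2 + t/2 (G(t, D) = (t + D)/2 = (D + t)/2 = D/2 + t/2)
(G(y(4), 58) + 5100) + 717 = (((½)*58 + (½)*4) + 5100) + 717 = ((29 + 2) + 5100) + 717 = (31 + 5100) + 717 = 5131 + 717 = 5848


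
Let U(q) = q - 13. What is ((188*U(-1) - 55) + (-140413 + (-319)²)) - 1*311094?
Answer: -352433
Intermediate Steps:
U(q) = -13 + q
((188*U(-1) - 55) + (-140413 + (-319)²)) - 1*311094 = ((188*(-13 - 1) - 55) + (-140413 + (-319)²)) - 1*311094 = ((188*(-14) - 55) + (-140413 + 101761)) - 311094 = ((-2632 - 55) - 38652) - 311094 = (-2687 - 38652) - 311094 = -41339 - 311094 = -352433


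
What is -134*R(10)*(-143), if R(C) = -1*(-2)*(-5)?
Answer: -191620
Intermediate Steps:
R(C) = -10 (R(C) = 2*(-5) = -10)
-134*R(10)*(-143) = -134*(-10)*(-143) = 1340*(-143) = -191620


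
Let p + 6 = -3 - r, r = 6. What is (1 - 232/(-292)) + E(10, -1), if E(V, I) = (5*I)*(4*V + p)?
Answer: -8994/73 ≈ -123.21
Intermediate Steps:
p = -15 (p = -6 + (-3 - 1*6) = -6 + (-3 - 6) = -6 - 9 = -15)
E(V, I) = 5*I*(-15 + 4*V) (E(V, I) = (5*I)*(4*V - 15) = (5*I)*(-15 + 4*V) = 5*I*(-15 + 4*V))
(1 - 232/(-292)) + E(10, -1) = (1 - 232/(-292)) + 5*(-1)*(-15 + 4*10) = (1 - 232*(-1/292)) + 5*(-1)*(-15 + 40) = (1 + 58/73) + 5*(-1)*25 = 131/73 - 125 = -8994/73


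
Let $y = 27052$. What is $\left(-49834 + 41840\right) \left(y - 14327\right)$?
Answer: $-101723650$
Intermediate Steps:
$\left(-49834 + 41840\right) \left(y - 14327\right) = \left(-49834 + 41840\right) \left(27052 - 14327\right) = \left(-7994\right) 12725 = -101723650$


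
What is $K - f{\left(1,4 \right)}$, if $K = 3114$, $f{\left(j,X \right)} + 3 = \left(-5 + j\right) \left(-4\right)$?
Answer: $3101$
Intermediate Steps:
$f{\left(j,X \right)} = 17 - 4 j$ ($f{\left(j,X \right)} = -3 + \left(-5 + j\right) \left(-4\right) = -3 - \left(-20 + 4 j\right) = 17 - 4 j$)
$K - f{\left(1,4 \right)} = 3114 - \left(17 - 4\right) = 3114 - 13 = 3101$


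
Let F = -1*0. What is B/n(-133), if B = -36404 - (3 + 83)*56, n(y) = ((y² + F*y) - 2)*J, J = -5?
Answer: 8244/17687 ≈ 0.46610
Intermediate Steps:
F = 0
n(y) = 10 - 5*y² (n(y) = ((y² + 0*y) - 2)*(-5) = ((y² + 0) - 2)*(-5) = (y² - 2)*(-5) = (-2 + y²)*(-5) = 10 - 5*y²)
B = -41220 (B = -36404 - 86*56 = -36404 - 1*4816 = -36404 - 4816 = -41220)
B/n(-133) = -41220/(10 - 5*(-133)²) = -41220/(10 - 5*17689) = -41220/(10 - 88445) = -41220/(-88435) = -41220*(-1/88435) = 8244/17687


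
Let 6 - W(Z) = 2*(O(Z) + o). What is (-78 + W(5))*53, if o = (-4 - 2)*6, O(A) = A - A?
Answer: 0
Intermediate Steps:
O(A) = 0
o = -36 (o = -6*6 = -36)
W(Z) = 78 (W(Z) = 6 - 2*(0 - 36) = 6 - 2*(-36) = 6 - 1*(-72) = 6 + 72 = 78)
(-78 + W(5))*53 = (-78 + 78)*53 = 0*53 = 0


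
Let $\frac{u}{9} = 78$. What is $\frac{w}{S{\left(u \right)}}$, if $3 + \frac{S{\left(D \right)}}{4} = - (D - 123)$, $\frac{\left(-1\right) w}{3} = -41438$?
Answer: $- \frac{20719}{388} \approx -53.399$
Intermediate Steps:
$w = 124314$ ($w = \left(-3\right) \left(-41438\right) = 124314$)
$u = 702$ ($u = 9 \cdot 78 = 702$)
$S{\left(D \right)} = 480 - 4 D$ ($S{\left(D \right)} = -12 + 4 \left(- (D - 123)\right) = -12 + 4 \left(- (-123 + D)\right) = -12 + 4 \left(123 - D\right) = -12 - \left(-492 + 4 D\right) = 480 - 4 D$)
$\frac{w}{S{\left(u \right)}} = \frac{124314}{480 - 2808} = \frac{124314}{-2328} = 124314 \left(- \frac{1}{2328}\right) = - \frac{20719}{388}$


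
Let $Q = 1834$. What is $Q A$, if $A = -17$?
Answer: $-31178$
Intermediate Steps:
$Q A = 1834 \left(-17\right) = -31178$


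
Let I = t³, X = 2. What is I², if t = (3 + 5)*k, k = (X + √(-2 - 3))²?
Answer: 262144*(2 + I*√5)¹² ≈ -1.0937e+11 - 8.6299e+10*I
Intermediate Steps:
k = (2 + I*√5)² (k = (2 + √(-2 - 3))² = (2 + √(-5))² = (2 + I*√5)² ≈ -1.0 + 8.9443*I)
t = 8*(2 + I*√5)² (t = (3 + 5)*(2 + I*√5)² = 8*(2 + I*√5)² ≈ -8.0 + 71.554*I)
I = (-8 + 32*I*√5)³ ≈ 1.2237e+5 - 3.5262e+5*I
I² = (122368 - 157696*I*√5)²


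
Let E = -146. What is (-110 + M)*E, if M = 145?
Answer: -5110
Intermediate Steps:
(-110 + M)*E = (-110 + 145)*(-146) = 35*(-146) = -5110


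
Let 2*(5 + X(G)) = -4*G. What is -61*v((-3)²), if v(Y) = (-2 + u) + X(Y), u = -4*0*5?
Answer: 1525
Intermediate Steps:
X(G) = -5 - 2*G (X(G) = -5 + (-4*G)/2 = -5 - 2*G)
u = 0 (u = 0*5 = 0)
v(Y) = -7 - 2*Y (v(Y) = (-2 + 0) + (-5 - 2*Y) = -2 + (-5 - 2*Y) = -7 - 2*Y)
-61*v((-3)²) = -61*(-7 - 2*(-3)²) = -61*(-7 - 2*9) = -61*(-7 - 18) = -61*(-25) = 1525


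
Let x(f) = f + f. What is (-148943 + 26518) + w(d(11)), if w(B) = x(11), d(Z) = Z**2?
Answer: -122403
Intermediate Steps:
x(f) = 2*f
w(B) = 22 (w(B) = 2*11 = 22)
(-148943 + 26518) + w(d(11)) = (-148943 + 26518) + 22 = -122425 + 22 = -122403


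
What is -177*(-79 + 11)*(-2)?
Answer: -24072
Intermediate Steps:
-177*(-79 + 11)*(-2) = -177*(-68)*(-2) = 12036*(-2) = -24072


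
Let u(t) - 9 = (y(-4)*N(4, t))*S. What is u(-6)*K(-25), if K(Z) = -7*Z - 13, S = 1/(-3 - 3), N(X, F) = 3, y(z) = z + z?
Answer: 2106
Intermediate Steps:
y(z) = 2*z
S = -⅙ (S = 1/(-6) = -⅙ ≈ -0.16667)
K(Z) = -13 - 7*Z
u(t) = 13 (u(t) = 9 + ((2*(-4))*3)*(-⅙) = 9 - 8*3*(-⅙) = 9 - 24*(-⅙) = 9 + 4 = 13)
u(-6)*K(-25) = 13*(-13 - 7*(-25)) = 13*(-13 + 175) = 13*162 = 2106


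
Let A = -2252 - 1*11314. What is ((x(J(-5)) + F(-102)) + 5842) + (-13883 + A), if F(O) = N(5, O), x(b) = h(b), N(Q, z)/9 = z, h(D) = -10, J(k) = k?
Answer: -22535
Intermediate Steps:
A = -13566 (A = -2252 - 11314 = -13566)
N(Q, z) = 9*z
x(b) = -10
F(O) = 9*O
((x(J(-5)) + F(-102)) + 5842) + (-13883 + A) = ((-10 + 9*(-102)) + 5842) + (-13883 - 13566) = ((-10 - 918) + 5842) - 27449 = (-928 + 5842) - 27449 = 4914 - 27449 = -22535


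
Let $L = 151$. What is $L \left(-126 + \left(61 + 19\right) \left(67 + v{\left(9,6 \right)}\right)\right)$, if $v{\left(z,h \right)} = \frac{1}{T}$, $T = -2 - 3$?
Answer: $787918$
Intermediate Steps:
$T = -5$
$v{\left(z,h \right)} = - \frac{1}{5}$ ($v{\left(z,h \right)} = \frac{1}{-5} = - \frac{1}{5}$)
$L \left(-126 + \left(61 + 19\right) \left(67 + v{\left(9,6 \right)}\right)\right) = 151 \left(-126 + \left(61 + 19\right) \left(67 - \frac{1}{5}\right)\right) = 151 \left(-126 + 80 \cdot \frac{334}{5}\right) = 151 \left(-126 + 5344\right) = 151 \cdot 5218 = 787918$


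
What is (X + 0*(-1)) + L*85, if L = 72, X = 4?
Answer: 6124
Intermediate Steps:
(X + 0*(-1)) + L*85 = (4 + 0*(-1)) + 72*85 = (4 + 0) + 6120 = 4 + 6120 = 6124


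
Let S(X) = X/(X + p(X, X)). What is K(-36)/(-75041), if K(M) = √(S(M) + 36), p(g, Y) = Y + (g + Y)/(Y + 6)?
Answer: -√30711/2176189 ≈ -8.0529e-5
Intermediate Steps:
p(g, Y) = Y + (Y + g)/(6 + Y)
S(X) = X/(X + (X² + 8*X)/(6 + X)) (S(X) = X/(X + (X + X² + 7*X)/(6 + X)) = X/(X + (X² + 8*X)/(6 + X)))
K(M) = √(36 + (6 + M)/(2*(7 + M))) (K(M) = √((6 + M)/(2*(7 + M)) + 36) = √(36 + (6 + M)/(2*(7 + M))))
K(-36)/(-75041) = √((255 + (73/2)*(-36))/(7 - 36))/(-75041) = √((255 - 1314)/(-29))*(-1/75041) = √(-1/29*(-1059))*(-1/75041) = √(1059/29)*(-1/75041) = (√30711/29)*(-1/75041) = -√30711/2176189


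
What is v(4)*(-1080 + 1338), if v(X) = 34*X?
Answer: 35088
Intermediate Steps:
v(4)*(-1080 + 1338) = (34*4)*(-1080 + 1338) = 136*258 = 35088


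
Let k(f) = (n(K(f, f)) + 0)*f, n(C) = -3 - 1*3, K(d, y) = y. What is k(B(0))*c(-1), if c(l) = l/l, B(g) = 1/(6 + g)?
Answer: -1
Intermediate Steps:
n(C) = -6 (n(C) = -3 - 3 = -6)
k(f) = -6*f (k(f) = (-6 + 0)*f = -6*f)
c(l) = 1
k(B(0))*c(-1) = -6/(6 + 0)*1 = -6/6*1 = -6*⅙*1 = -1*1 = -1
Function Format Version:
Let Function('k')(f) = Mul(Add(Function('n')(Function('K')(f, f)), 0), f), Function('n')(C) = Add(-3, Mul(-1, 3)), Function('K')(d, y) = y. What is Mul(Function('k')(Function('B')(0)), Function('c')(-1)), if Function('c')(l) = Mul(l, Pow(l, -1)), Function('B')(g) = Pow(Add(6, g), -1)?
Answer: -1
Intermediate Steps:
Function('n')(C) = -6 (Function('n')(C) = Add(-3, -3) = -6)
Function('k')(f) = Mul(-6, f) (Function('k')(f) = Mul(Add(-6, 0), f) = Mul(-6, f))
Function('c')(l) = 1
Mul(Function('k')(Function('B')(0)), Function('c')(-1)) = Mul(Mul(-6, Pow(Add(6, 0), -1)), 1) = Mul(Mul(-6, Pow(6, -1)), 1) = Mul(Mul(-6, Rational(1, 6)), 1) = Mul(-1, 1) = -1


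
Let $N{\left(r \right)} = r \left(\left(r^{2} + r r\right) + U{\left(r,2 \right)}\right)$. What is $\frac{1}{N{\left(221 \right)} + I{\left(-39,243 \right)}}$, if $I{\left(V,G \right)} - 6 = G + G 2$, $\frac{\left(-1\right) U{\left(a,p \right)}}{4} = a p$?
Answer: $\frac{1}{21197729} \approx 4.7175 \cdot 10^{-8}$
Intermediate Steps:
$U{\left(a,p \right)} = - 4 a p$
$N{\left(r \right)} = r \left(- 8 r + 2 r^{2}\right)$ ($N{\left(r \right)} = r \left(\left(r^{2} + r r\right) - 4 r 2\right) = r \left(\left(r^{2} + r^{2}\right) - 8 r\right) = r \left(2 r^{2} - 8 r\right) = r \left(- 8 r + 2 r^{2}\right)$)
$I{\left(V,G \right)} = 6 + 3 G$ ($I{\left(V,G \right)} = 6 + \left(G + G 2\right) = 6 + \left(G + 2 G\right) = 6 + 3 G$)
$\frac{1}{N{\left(221 \right)} + I{\left(-39,243 \right)}} = \frac{1}{2 \cdot 221^{2} \left(-4 + 221\right) + \left(6 + 3 \cdot 243\right)} = \frac{1}{2 \cdot 48841 \cdot 217 + \left(6 + 729\right)} = \frac{1}{21196994 + 735} = \frac{1}{21197729}$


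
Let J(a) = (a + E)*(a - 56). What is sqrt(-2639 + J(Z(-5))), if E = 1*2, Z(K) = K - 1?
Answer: I*sqrt(2391) ≈ 48.898*I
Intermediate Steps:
Z(K) = -1 + K
E = 2
J(a) = (-56 + a)*(2 + a) (J(a) = (a + 2)*(a - 56) = (2 + a)*(-56 + a) = (-56 + a)*(2 + a))
sqrt(-2639 + J(Z(-5))) = sqrt(-2639 + (-112 + (-1 - 5)**2 - 54*(-1 - 5))) = sqrt(-2639 + (-112 + (-6)**2 - 54*(-6))) = sqrt(-2639 + (-112 + 36 + 324)) = sqrt(-2639 + 248) = sqrt(-2391) = I*sqrt(2391)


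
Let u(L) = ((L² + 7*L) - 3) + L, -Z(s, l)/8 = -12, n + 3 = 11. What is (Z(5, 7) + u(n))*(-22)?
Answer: -4862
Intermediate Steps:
n = 8 (n = -3 + 11 = 8)
Z(s, l) = 96 (Z(s, l) = -8*(-12) = 96)
u(L) = -3 + L² + 8*L (u(L) = (-3 + L² + 7*L) + L = -3 + L² + 8*L)
(Z(5, 7) + u(n))*(-22) = (96 + (-3 + 8² + 8*8))*(-22) = (96 + (-3 + 64 + 64))*(-22) = (96 + 125)*(-22) = 221*(-22) = -4862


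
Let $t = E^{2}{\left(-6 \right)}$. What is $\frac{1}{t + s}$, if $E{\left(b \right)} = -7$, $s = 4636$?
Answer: $\frac{1}{4685} \approx 0.00021345$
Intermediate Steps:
$t = 49$ ($t = \left(-7\right)^{2} = 49$)
$\frac{1}{t + s} = \frac{1}{49 + 4636} = \frac{1}{4685}$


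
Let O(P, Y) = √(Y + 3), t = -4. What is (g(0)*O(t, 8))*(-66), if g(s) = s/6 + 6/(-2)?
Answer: 198*√11 ≈ 656.69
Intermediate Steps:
O(P, Y) = √(3 + Y)
g(s) = -3 + s/6 (g(s) = s*(⅙) + 6*(-½) = s/6 - 3 = -3 + s/6)
(g(0)*O(t, 8))*(-66) = ((-3 + (⅙)*0)*√(3 + 8))*(-66) = ((-3 + 0)*√11)*(-66) = -3*√11*(-66) = 198*√11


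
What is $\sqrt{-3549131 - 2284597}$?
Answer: $96 i \sqrt{633} \approx 2415.3 i$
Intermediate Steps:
$\sqrt{-3549131 - 2284597} = \sqrt{-5833728} = 96 i \sqrt{633}$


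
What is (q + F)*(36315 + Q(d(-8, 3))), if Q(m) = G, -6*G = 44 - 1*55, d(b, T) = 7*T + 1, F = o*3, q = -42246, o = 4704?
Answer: -1021737789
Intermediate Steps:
F = 14112 (F = 4704*3 = 14112)
d(b, T) = 1 + 7*T
G = 11/6 (G = -(44 - 1*55)/6 = -(44 - 55)/6 = -⅙*(-11) = 11/6 ≈ 1.8333)
Q(m) = 11/6
(q + F)*(36315 + Q(d(-8, 3))) = (-42246 + 14112)*(36315 + 11/6) = -28134*217901/6 = -1021737789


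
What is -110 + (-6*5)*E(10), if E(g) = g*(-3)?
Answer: 790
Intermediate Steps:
E(g) = -3*g
-110 + (-6*5)*E(10) = -110 + (-6*5)*(-3*10) = -110 - 30*(-30) = -110 + 900 = 790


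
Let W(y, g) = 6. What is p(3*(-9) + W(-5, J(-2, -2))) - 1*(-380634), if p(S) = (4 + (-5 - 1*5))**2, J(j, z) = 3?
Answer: 380670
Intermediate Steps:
p(S) = 36 (p(S) = (4 + (-5 - 5))**2 = (4 - 10)**2 = (-6)**2 = 36)
p(3*(-9) + W(-5, J(-2, -2))) - 1*(-380634) = 36 - 1*(-380634) = 36 + 380634 = 380670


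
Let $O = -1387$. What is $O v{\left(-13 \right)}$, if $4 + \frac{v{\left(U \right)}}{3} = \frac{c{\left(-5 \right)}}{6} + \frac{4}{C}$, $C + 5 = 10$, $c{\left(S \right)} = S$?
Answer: $\frac{167827}{10} \approx 16783.0$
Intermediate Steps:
$C = 5$ ($C = -5 + 10 = 5$)
$v{\left(U \right)} = - \frac{121}{10}$ ($v{\left(U \right)} = -12 + 3 \left(- \frac{5}{6} + \frac{4}{5}\right) = -12 + 3 \left(- \frac{1}{30}\right) = -12 - \frac{1}{10} = - \frac{121}{10}$)
$O v{\left(-13 \right)} = \left(-1387\right) \left(- \frac{121}{10}\right) = \frac{167827}{10}$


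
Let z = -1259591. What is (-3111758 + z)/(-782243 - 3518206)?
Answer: 4371349/4300449 ≈ 1.0165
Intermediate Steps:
(-3111758 + z)/(-782243 - 3518206) = (-3111758 - 1259591)/(-782243 - 3518206) = -4371349/(-4300449) = -4371349*(-1/4300449) = 4371349/4300449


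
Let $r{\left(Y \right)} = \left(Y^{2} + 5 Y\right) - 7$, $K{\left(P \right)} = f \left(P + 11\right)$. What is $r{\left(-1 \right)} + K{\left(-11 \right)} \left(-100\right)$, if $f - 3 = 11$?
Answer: $-11$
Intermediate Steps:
$f = 14$ ($f = 3 + 11 = 14$)
$K{\left(P \right)} = 154 + 14 P$ ($K{\left(P \right)} = 14 \left(P + 11\right) = 14 \left(11 + P\right) = 154 + 14 P$)
$r{\left(Y \right)} = -7 + Y^{2} + 5 Y$
$r{\left(-1 \right)} + K{\left(-11 \right)} \left(-100\right) = \left(-7 + \left(-1\right)^{2} + 5 \left(-1\right)\right) + \left(154 + 14 \left(-11\right)\right) \left(-100\right) = \left(-7 + 1 - 5\right) + \left(154 - 154\right) \left(-100\right) = -11 + 0 \left(-100\right) = -11 + 0 = -11$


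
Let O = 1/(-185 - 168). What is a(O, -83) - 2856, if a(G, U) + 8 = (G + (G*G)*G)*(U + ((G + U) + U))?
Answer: -44459528881404/15527402881 ≈ -2863.3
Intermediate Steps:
O = -1/353 (O = 1/(-353) = -1/353 ≈ -0.0028329)
a(G, U) = -8 + (G + G**3)*(G + 3*U) (a(G, U) = -8 + (G + (G*G)*G)*(U + ((G + U) + U)) = -8 + (G + G**2*G)*(U + (G + 2*U)) = -8 + (G + G**3)*(G + 3*U))
a(O, -83) - 2856 = (-8 + (-1/353)**2 + (-1/353)**4 + 3*(-1/353)*(-83) + 3*(-83)*(-1/353)**3) - 2856 = (-8 + 1/124609 + 1/15527402881 + 249/353 + 3*(-83)*(-1/43986977)) - 2856 = (-8 + 1/124609 + 1/15527402881 + 249/353 + 249/43986977) - 2856 = -113266253268/15527402881 - 2856 = -44459528881404/15527402881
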